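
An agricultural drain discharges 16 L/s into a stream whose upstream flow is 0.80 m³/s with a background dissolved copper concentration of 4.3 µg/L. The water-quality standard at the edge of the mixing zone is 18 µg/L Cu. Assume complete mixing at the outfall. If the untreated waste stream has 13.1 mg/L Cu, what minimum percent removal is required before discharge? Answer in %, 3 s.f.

16 L/s = 0.016 m³/s.
4.3 µg/L = 0.0043 mg/L.
18 µg/L = 0.018 mg/L.
Mass balance: 0.018·0.816 = 0.016·Cₑ + 0.8·0.0043.
Cₑ = (0.01469 − 0.00344) / 0.016 = 0.703 mg/L.
Required removal = 1 − 0.703/13.1 = 94.63 %.

94.6 %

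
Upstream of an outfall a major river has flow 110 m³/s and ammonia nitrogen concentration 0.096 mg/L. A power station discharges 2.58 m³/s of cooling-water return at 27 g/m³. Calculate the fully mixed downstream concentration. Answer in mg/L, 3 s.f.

0.713 mg/L

Flow-weighted mixing gives C = (2.58·27 + 110·0.096) / (2.58 + 110) = 80.22/112.6 = 0.7126 mg/L.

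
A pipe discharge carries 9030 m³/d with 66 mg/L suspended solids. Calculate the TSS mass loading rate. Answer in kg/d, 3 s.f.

9030 m³/d = 0.1045 m³/s.
Mass flux = Q·C = 0.1045 m³/s × 66 g/m³ = 6.898 g/s.
= 6.898 g/s × 86.4 = 596 kg/d.

596 kg/d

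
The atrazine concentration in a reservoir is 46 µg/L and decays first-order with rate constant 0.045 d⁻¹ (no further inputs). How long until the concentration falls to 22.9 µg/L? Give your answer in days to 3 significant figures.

t = ln(C₀/C)/k = ln(46/22.9)/0.045 = 0.6975/0.045 = 15.5 d.

15.5 d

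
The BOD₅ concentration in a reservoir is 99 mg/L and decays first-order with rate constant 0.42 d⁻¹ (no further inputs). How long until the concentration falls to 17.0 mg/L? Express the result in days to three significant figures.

4.20 d

t = ln(C₀/C)/k = ln(99/17.0)/0.42 = 1.762/0.42 = 4.195 d.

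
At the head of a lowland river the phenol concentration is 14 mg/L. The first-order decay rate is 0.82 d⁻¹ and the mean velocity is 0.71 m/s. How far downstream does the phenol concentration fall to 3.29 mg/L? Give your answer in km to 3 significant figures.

108 km

From C = C₀·e^(−kt), t = ln(C₀/C)/k = ln(14/3.29)/0.82 = 1.448/0.82 = 1.766 d.
Distance = v·t = 0.71 m/s × 1.526e+05 s = 1.083e+05 m = 108.3 km.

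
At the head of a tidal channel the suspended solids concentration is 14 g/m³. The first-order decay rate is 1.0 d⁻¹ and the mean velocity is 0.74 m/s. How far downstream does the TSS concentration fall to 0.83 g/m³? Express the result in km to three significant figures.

181 km

From C = C₀·e^(−kt), t = ln(C₀/C)/k = ln(14/0.83)/1.0 = 2.825/1.0 = 2.825 d.
Distance = v·t = 0.74 m/s × 2.441e+05 s = 1.806e+05 m = 180.6 km.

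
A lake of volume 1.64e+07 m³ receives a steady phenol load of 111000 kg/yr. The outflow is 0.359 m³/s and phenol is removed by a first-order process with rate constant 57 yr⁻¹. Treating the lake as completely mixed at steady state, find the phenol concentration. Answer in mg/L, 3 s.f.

Outflow Q = 0.359 m³/s × 3.156e+07 s/yr = 1.133e+07 m³/yr.
Steady-state CSTR mass balance: W = Q·C + k·V·C, so C = W/(Q + kV).
Q + kV = 1.133e+07 + 57·1.64e+07 = 9.461e+08 m³/yr.
C = 111000/9.461e+08 = 0.0001173 kg/m³ = 0.1173 mg/L.

0.117 mg/L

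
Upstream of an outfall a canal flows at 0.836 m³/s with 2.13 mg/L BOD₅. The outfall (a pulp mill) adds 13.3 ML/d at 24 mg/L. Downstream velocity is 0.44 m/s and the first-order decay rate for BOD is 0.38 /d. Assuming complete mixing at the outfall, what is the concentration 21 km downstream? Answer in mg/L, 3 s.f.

4.48 mg/L

13.3 ML/d = 0.1539 m³/s.
After complete mixing, C₀ = (0.1539·24 + 0.836·2.13) / 0.9899 = 5.531 mg/L.
Travel time t = 2.1e+04 m / 0.44 m/s = 4.773e+04 s = 0.5524 d.
C = 5.531·exp(−0.38·0.5524) = 5.531·0.8107 = 4.484 mg/L.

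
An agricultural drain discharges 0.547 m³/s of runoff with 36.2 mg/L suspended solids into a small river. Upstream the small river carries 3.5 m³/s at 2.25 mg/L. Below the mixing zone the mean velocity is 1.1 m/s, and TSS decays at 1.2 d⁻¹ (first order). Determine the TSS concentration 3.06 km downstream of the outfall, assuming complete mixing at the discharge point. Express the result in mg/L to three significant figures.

6.58 mg/L

After complete mixing, C₀ = (0.547·36.2 + 3.5·2.25) / 4.047 = 6.839 mg/L.
Travel time t = 3060 m / 1.1 m/s = 2782 s = 0.0322 d.
C = 6.839·exp(−1.2·0.0322) = 6.839·0.9621 = 6.58 mg/L.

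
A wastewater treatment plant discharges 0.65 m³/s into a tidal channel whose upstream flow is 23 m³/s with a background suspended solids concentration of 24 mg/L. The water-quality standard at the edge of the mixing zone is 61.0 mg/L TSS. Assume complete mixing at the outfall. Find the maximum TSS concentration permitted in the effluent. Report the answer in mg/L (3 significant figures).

Mass balance: 61·23.65 = 0.65·Cₑ + 23·24.
Cₑ = (1443 − 552) / 0.65 = 1370 mg/L.

1370 mg/L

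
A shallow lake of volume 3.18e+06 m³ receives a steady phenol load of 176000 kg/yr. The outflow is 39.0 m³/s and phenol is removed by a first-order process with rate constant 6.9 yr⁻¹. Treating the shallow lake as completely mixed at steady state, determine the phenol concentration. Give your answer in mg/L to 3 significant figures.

Outflow Q = 39.0 m³/s × 3.156e+07 s/yr = 1.231e+09 m³/yr.
Steady-state CSTR mass balance: W = Q·C + k·V·C, so C = W/(Q + kV).
Q + kV = 1.231e+09 + 6.9·3.18e+06 = 1.253e+09 m³/yr.
C = 176000/1.253e+09 = 0.0001405 kg/m³ = 0.1405 mg/L.

0.140 mg/L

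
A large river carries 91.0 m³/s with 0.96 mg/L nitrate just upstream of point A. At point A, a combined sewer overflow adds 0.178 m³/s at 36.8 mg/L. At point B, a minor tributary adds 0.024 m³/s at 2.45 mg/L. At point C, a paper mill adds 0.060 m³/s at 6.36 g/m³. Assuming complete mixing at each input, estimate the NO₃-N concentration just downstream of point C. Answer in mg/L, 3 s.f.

After input A: C = (91·0.96 + 0.178·36.8) / 91.18 = 1.03 mg/L.
After input B: C = (91.18·1.03 + 0.024·2.45) / 91.2 = 1.03 mg/L.
After input C: C = (91.2·1.03 + 0.06·6.36) / 91.26 = 1.034 mg/L.

1.03 mg/L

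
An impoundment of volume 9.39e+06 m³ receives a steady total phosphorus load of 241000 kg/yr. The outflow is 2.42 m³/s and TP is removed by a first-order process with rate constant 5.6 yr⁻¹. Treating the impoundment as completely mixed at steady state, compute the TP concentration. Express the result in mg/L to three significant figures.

Outflow Q = 2.42 m³/s × 3.156e+07 s/yr = 7.637e+07 m³/yr.
Steady-state CSTR mass balance: W = Q·C + k·V·C, so C = W/(Q + kV).
Q + kV = 7.637e+07 + 5.6·9.39e+06 = 1.29e+08 m³/yr.
C = 241000/1.29e+08 = 0.001869 kg/m³ = 1.869 mg/L.

1.87 mg/L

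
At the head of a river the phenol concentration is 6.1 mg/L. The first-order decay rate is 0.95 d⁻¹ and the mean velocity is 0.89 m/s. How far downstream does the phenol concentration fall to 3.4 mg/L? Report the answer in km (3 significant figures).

47.3 km

From C = C₀·e^(−kt), t = ln(C₀/C)/k = ln(6.1/3.4)/0.95 = 0.5845/0.95 = 0.6153 d.
Distance = v·t = 0.89 m/s × 5.316e+04 s = 4.731e+04 m = 47.31 km.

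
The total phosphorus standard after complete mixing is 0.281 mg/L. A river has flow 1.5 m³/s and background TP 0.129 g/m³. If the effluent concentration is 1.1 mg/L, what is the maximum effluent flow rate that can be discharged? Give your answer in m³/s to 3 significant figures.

0.278 m³/s

Mass balance at complete mixing: C_std·(Q_w + Q_r) = Q_w·C_e + Q_r·C_b.
Rearranging, Q_w = Q_r·(C_std − C_b)/(C_e − C_std) = 1.5·(0.281 − 0.129) / (1.1 − 0.281) = 0.2784 m³/s.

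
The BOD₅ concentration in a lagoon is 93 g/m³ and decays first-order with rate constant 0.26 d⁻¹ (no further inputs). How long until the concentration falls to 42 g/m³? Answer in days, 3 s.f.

t = ln(C₀/C)/k = ln(93/42)/0.26 = 0.7949/0.26 = 3.057 d.

3.06 d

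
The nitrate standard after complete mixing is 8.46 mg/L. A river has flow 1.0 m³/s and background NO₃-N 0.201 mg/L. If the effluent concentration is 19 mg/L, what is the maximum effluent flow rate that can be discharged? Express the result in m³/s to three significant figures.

Mass balance at complete mixing: C_std·(Q_w + Q_r) = Q_w·C_e + Q_r·C_b.
Rearranging, Q_w = Q_r·(C_std − C_b)/(C_e − C_std) = 1.0·(8.46 − 0.201) / (19 − 8.46) = 0.7836 m³/s.

0.784 m³/s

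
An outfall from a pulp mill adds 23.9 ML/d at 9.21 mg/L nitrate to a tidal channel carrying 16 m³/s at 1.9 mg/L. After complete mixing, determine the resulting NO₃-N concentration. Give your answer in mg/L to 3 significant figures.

2.02 mg/L

23.9 ML/d = 0.2766 m³/s.
Conservation of mass across the mixing zone: C = (0.2766·9.21 + 16·1.9) / (0.2766 + 16) = 32.95/16.28 = 2.024 mg/L.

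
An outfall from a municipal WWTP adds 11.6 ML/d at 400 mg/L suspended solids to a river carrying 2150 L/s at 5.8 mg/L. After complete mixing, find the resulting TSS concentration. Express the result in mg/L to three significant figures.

29.0 mg/L

11.6 ML/d = 0.1343 m³/s.
2150 L/s = 2.15 m³/s.
Conservation of mass across the mixing zone: C = (0.1343·400 + 2.15·5.8) / (0.1343 + 2.15) = 66.17/2.284 = 28.97 mg/L.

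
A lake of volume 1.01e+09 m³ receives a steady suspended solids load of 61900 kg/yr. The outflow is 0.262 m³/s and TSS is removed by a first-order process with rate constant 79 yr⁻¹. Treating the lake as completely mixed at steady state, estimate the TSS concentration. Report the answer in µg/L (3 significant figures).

0.776 µg/L

Outflow Q = 0.262 m³/s × 3.156e+07 s/yr = 8.268e+06 m³/yr.
Steady-state CSTR mass balance: W = Q·C + k·V·C, so C = W/(Q + kV).
Q + kV = 8.268e+06 + 79·1.01e+09 = 7.98e+10 m³/yr.
C = 61900/7.98e+10 = 7.757e-07 kg/m³ = 0.0007757 mg/L = 0.7757 µg/L.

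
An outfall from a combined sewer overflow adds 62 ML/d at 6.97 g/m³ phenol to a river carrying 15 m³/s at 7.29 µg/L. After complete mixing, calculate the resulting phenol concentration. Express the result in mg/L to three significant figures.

62 ML/d = 0.7176 m³/s.
7.29 µg/L = 0.00729 mg/L.
Conservation of mass across the mixing zone: C = (0.7176·6.97 + 15·0.00729) / (0.7176 + 15) = 5.111/15.72 = 0.3252 mg/L.

0.325 mg/L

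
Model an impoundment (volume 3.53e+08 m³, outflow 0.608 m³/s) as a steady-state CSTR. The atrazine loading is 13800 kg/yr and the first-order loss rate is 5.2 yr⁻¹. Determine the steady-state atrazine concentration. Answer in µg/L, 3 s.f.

Outflow Q = 0.608 m³/s × 3.156e+07 s/yr = 1.919e+07 m³/yr.
Steady-state CSTR mass balance: W = Q·C + k·V·C, so C = W/(Q + kV).
Q + kV = 1.919e+07 + 5.2·3.53e+08 = 1.855e+09 m³/yr.
C = 13800/1.855e+09 = 7.44e-06 kg/m³ = 0.00744 mg/L = 7.44 µg/L.

7.44 µg/L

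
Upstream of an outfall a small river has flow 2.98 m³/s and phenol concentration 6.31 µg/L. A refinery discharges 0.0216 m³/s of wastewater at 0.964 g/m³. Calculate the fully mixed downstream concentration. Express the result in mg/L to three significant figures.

0.0132 mg/L

6.31 µg/L = 0.00631 mg/L.
Conservation of mass across the mixing zone: C = (0.0216·0.964 + 2.98·0.00631) / (0.0216 + 2.98) = 0.03963/3.002 = 0.0132 mg/L.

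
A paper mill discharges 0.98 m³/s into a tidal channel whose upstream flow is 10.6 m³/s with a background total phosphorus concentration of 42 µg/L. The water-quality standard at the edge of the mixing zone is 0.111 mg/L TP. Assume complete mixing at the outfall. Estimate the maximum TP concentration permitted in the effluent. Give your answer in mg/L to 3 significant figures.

0.857 mg/L

42 µg/L = 0.042 mg/L.
Mass balance: 0.111·11.58 = 0.98·Cₑ + 10.6·0.042.
Cₑ = (1.285 − 0.4452) / 0.98 = 0.8573 mg/L.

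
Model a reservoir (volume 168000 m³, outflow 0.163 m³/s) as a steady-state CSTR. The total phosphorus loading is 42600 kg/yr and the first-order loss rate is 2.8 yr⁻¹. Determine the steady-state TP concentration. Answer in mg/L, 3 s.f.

7.59 mg/L

Outflow Q = 0.163 m³/s × 3.156e+07 s/yr = 5.144e+06 m³/yr.
Steady-state CSTR mass balance: W = Q·C + k·V·C, so C = W/(Q + kV).
Q + kV = 5.144e+06 + 2.8·168000 = 5.614e+06 m³/yr.
C = 42600/5.614e+06 = 0.007588 kg/m³ = 7.588 mg/L.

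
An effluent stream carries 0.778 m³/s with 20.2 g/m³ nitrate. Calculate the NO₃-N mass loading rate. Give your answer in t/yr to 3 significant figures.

496 t/yr

Mass flux = Q·C = 0.778 m³/s × 20.2 g/m³ = 15.72 g/s.
= 15.72 g/s × 31.56 = 495.9 t/yr.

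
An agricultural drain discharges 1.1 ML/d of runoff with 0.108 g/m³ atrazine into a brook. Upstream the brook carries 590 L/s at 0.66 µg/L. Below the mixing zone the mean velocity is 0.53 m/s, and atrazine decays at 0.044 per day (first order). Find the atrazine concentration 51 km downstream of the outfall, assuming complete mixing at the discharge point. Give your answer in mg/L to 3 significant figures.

0.00279 mg/L

1.1 ML/d = 0.01273 m³/s.
590 L/s = 0.59 m³/s.
0.66 µg/L = 0.00066 mg/L.
After complete mixing, C₀ = (0.01273·0.108 + 0.59·0.00066) / 0.6027 = 0.002927 mg/L.
Travel time t = 5.1e+04 m / 0.53 m/s = 9.623e+04 s = 1.114 d.
C = 0.002927·exp(−0.044·1.114) = 0.002927·0.9522 = 0.002787 mg/L.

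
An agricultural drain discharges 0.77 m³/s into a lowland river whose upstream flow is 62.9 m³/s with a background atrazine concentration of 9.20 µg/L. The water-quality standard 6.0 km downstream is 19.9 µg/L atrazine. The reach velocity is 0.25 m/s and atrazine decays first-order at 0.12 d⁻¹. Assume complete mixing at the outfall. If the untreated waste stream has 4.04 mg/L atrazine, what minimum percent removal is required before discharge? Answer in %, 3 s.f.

76.5 %

9.20 µg/L = 0.0092 mg/L.
19.9 µg/L = 0.0199 mg/L.
Travel time to the compliance point: t = 6000/0.25 = 2.4e+04 s = 0.2778 d; decay factor exp(−0.12·0.2778) = 0.9672.
So the concentration just after mixing may be at most 0.0199/0.9672 = 0.02057 mg/L.
Mass balance: 0.02057·63.67 = 0.77·Cₑ + 62.9·0.0092.
Cₑ = (1.31 − 0.5787) / 0.77 = 0.9497 mg/L.
Required removal = 1 − 0.9497/4.04 = 76.49 %.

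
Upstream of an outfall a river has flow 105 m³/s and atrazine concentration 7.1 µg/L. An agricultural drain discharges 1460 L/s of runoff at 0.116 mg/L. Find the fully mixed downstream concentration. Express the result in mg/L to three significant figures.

1460 L/s = 1.46 m³/s.
7.1 µg/L = 0.0071 mg/L.
Conservation of mass across the mixing zone: C = (1.46·0.116 + 105·0.0071) / (1.46 + 105) = 0.9149/106.5 = 0.008593 mg/L.

0.00859 mg/L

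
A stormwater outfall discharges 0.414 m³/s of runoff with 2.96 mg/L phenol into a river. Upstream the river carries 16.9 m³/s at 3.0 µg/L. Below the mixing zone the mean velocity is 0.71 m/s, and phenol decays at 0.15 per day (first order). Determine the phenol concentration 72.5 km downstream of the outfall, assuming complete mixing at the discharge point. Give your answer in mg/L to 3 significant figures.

0.0617 mg/L

3.0 µg/L = 0.003 mg/L.
After complete mixing, C₀ = (0.414·2.96 + 16.9·0.003) / 17.31 = 0.07371 mg/L.
Travel time t = 7.25e+04 m / 0.71 m/s = 1.021e+05 s = 1.182 d.
C = 0.07371·exp(−0.15·1.182) = 0.07371·0.8375 = 0.06173 mg/L.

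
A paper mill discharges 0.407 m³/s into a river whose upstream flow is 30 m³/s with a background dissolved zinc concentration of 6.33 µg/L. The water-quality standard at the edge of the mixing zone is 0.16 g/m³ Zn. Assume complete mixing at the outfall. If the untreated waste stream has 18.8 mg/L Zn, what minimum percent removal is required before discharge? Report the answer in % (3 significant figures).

6.33 µg/L = 0.00633 mg/L.
Mass balance: 0.16·30.41 = 0.407·Cₑ + 30·0.00633.
Cₑ = (4.865 − 0.1899) / 0.407 = 11.49 mg/L.
Required removal = 1 − 11.49/18.8 = 38.9 %.

38.9 %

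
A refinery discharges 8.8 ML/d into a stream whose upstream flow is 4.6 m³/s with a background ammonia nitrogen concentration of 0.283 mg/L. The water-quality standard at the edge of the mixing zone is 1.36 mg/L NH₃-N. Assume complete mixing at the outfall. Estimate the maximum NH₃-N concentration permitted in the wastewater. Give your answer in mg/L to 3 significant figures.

50.0 mg/L

8.8 ML/d = 0.1019 m³/s.
Mass balance: 1.36·4.702 = 0.1019·Cₑ + 4.6·0.283.
Cₑ = (6.395 − 1.302) / 0.1019 = 50 mg/L.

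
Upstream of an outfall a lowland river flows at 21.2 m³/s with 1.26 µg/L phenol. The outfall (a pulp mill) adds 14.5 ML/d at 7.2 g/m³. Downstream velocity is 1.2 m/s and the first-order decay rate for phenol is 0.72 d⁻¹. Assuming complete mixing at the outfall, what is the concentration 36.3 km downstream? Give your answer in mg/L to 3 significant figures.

0.0449 mg/L

14.5 ML/d = 0.1678 m³/s.
1.26 µg/L = 0.00126 mg/L.
After complete mixing, C₀ = (0.1678·7.2 + 21.2·0.00126) / 21.37 = 0.0578 mg/L.
Travel time t = 3.63e+04 m / 1.2 m/s = 3.025e+04 s = 0.3501 d.
C = 0.0578·exp(−0.72·0.3501) = 0.0578·0.7772 = 0.04492 mg/L.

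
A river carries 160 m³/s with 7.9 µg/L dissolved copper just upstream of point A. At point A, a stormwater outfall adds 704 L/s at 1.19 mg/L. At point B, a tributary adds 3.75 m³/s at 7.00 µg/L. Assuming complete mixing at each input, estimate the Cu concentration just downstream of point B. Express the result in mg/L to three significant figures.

7.9 µg/L = 0.0079 mg/L.
704 L/s = 0.704 m³/s.
After input A: C = (160·0.0079 + 0.704·1.19) / 160.7 = 0.01308 mg/L.
7.00 µg/L = 0.007 mg/L.
After input B: C = (160.7·0.01308 + 3.75·0.007) / 164.5 = 0.01294 mg/L.

0.0129 mg/L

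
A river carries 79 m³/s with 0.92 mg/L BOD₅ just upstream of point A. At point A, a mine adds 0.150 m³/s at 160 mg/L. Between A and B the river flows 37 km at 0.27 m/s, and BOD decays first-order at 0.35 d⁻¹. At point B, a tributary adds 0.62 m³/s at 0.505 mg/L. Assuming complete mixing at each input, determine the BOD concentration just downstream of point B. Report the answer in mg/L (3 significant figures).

0.700 mg/L

After input A: C = (79·0.92 + 0.15·160) / 79.15 = 1.221 mg/L.
Over the 37 km reach to input B (t = 1.37e+05 s = 1.586 d), decay gives C = 1.221·exp(−0.35·1.586) = 0.7011 mg/L.
After input B: C = (79.15·0.7011 + 0.62·0.505) / 79.77 = 0.6996 mg/L.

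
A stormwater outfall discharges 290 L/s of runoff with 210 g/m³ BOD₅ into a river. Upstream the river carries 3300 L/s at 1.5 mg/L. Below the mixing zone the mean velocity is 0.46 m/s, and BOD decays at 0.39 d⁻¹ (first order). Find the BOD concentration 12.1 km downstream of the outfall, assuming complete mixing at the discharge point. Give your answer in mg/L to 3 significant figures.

290 L/s = 0.29 m³/s.
3300 L/s = 3.3 m³/s.
After complete mixing, C₀ = (0.29·210 + 3.3·1.5) / 3.59 = 18.34 mg/L.
Travel time t = 1.21e+04 m / 0.46 m/s = 2.63e+04 s = 0.3044 d.
C = 18.34·exp(−0.39·0.3044) = 18.34·0.888 = 16.29 mg/L.

16.3 mg/L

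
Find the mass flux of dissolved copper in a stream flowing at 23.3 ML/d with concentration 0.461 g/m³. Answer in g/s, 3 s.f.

0.124 g/s

23.3 ML/d = 0.2697 m³/s.
Mass flux = Q·C = 0.2697 m³/s × 0.461 g/m³ = 0.1243 g/s.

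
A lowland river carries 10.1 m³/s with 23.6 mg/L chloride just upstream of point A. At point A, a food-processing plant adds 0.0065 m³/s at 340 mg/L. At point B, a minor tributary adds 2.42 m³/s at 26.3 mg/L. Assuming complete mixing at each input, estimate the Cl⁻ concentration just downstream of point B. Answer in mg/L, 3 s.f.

After input A: C = (10.1·23.6 + 0.0065·340) / 10.11 = 23.8 mg/L.
After input B: C = (10.11·23.8 + 2.42·26.3) / 12.53 = 24.29 mg/L.

24.3 mg/L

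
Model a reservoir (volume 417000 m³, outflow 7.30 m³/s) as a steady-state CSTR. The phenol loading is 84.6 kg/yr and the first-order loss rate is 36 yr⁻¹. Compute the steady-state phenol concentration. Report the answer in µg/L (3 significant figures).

0.345 µg/L

Outflow Q = 7.30 m³/s × 3.156e+07 s/yr = 2.304e+08 m³/yr.
Steady-state CSTR mass balance: W = Q·C + k·V·C, so C = W/(Q + kV).
Q + kV = 2.304e+08 + 36·417000 = 2.454e+08 m³/yr.
C = 84.6/2.454e+08 = 3.448e-07 kg/m³ = 0.0003448 mg/L = 0.3448 µg/L.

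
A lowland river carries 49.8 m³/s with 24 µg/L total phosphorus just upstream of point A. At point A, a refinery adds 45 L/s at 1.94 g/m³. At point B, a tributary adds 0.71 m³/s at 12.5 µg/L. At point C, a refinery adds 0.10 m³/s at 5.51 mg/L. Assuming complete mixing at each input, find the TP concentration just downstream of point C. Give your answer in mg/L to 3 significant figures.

24 µg/L = 0.024 mg/L.
45 L/s = 0.045 m³/s.
After input A: C = (49.8·0.024 + 0.045·1.94) / 49.84 = 0.02573 mg/L.
12.5 µg/L = 0.0125 mg/L.
After input B: C = (49.84·0.02573 + 0.71·0.0125) / 50.55 = 0.02554 mg/L.
After input C: C = (50.55·0.02554 + 0.1·5.51) / 50.66 = 0.03637 mg/L.

0.0364 mg/L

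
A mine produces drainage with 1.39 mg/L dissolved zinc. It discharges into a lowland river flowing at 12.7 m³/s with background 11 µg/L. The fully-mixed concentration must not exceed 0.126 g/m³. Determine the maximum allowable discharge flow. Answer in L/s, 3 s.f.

1160 L/s

11 µg/L = 0.011 mg/L.
Mass balance at complete mixing: C_std·(Q_w + Q_r) = Q_w·C_e + Q_r·C_b.
Rearranging, Q_w = Q_r·(C_std − C_b)/(C_e − C_std) = 12.7·(0.126 − 0.011) / (1.39 − 0.126) = 1.155 m³/s.
= 1155 L/s.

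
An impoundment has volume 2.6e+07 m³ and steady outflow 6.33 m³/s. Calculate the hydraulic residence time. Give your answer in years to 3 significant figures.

Q = 6.33 m³/s × 3.156e+07 s/yr = 1.998e+08 m³/yr.
Hydraulic residence time τ = V/Q = 2.6e+07/1.998e+08 = 0.1302 yr.

0.130 yr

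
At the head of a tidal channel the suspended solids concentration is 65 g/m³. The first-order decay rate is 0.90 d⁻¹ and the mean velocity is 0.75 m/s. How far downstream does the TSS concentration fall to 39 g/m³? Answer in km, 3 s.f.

From C = C₀·e^(−kt), t = ln(C₀/C)/k = ln(65/39)/0.90 = 0.5108/0.90 = 0.5676 d.
Distance = v·t = 0.75 m/s × 4.904e+04 s = 3.678e+04 m = 36.78 km.

36.8 km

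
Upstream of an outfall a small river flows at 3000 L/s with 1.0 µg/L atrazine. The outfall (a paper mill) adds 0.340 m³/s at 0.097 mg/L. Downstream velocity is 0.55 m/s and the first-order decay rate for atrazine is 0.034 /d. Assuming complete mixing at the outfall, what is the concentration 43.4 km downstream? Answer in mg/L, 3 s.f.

0.0104 mg/L

3000 L/s = 3 m³/s.
1.0 µg/L = 0.001 mg/L.
After complete mixing, C₀ = (0.34·0.097 + 3·0.001) / 3.34 = 0.01077 mg/L.
Travel time t = 4.34e+04 m / 0.55 m/s = 7.891e+04 s = 0.9133 d.
C = 0.01077·exp(−0.034·0.9133) = 0.01077·0.9694 = 0.01044 mg/L.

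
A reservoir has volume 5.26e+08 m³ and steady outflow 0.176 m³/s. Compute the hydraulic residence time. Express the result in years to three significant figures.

94.7 yr

Q = 0.176 m³/s × 3.156e+07 s/yr = 5.554e+06 m³/yr.
Hydraulic residence time τ = V/Q = 5.26e+08/5.554e+06 = 94.7 yr.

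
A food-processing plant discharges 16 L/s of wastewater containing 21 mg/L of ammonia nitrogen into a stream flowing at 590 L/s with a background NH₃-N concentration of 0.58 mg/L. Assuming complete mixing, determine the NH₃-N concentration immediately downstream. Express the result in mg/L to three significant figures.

1.12 mg/L

16 L/s = 0.016 m³/s.
590 L/s = 0.59 m³/s.
By mass balance at complete mixing, C = (0.016·21 + 0.59·0.58) / (0.016 + 0.59) = 0.6782/0.606 = 1.119 mg/L.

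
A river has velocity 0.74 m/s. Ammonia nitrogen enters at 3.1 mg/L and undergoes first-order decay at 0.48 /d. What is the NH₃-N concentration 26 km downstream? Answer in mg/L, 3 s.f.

Travel time t = 26 km / 0.74 m/s = 2.6e+04/0.74 = 3.514e+04 s = 0.4067 d.
First-order decay: C = 3.1·exp(−0.48·0.4067) = 3.1·0.8227 = 2.55 mg/L.

2.55 mg/L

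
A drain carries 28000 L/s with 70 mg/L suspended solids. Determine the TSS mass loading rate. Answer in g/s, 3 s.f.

1960 g/s

28000 L/s = 28 m³/s.
Mass flux = Q·C = 28 m³/s × 70 g/m³ = 1960 g/s.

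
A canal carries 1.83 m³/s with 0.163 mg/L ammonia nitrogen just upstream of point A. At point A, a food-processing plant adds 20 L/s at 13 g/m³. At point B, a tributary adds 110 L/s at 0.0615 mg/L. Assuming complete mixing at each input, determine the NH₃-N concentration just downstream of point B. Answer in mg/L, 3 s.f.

0.288 mg/L

20 L/s = 0.02 m³/s.
After input A: C = (1.83·0.163 + 0.02·13) / 1.85 = 0.3018 mg/L.
110 L/s = 0.11 m³/s.
After input B: C = (1.85·0.3018 + 0.11·0.0615) / 1.96 = 0.2883 mg/L.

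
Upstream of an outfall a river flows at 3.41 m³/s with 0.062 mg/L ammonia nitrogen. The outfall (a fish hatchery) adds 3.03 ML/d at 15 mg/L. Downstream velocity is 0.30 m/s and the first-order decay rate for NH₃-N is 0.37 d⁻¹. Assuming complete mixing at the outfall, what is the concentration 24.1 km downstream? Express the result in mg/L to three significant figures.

0.152 mg/L

3.03 ML/d = 0.03507 m³/s.
After complete mixing, C₀ = (0.03507·15 + 3.41·0.062) / 3.445 = 0.2141 mg/L.
Travel time t = 2.41e+04 m / 0.30 m/s = 8.033e+04 s = 0.9298 d.
C = 0.2141·exp(−0.37·0.9298) = 0.2141·0.7089 = 0.1518 mg/L.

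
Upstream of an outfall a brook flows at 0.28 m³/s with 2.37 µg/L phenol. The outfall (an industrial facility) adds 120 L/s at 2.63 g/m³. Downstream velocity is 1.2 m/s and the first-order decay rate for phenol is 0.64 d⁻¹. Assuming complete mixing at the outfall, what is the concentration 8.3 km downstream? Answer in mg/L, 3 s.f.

0.751 mg/L

120 L/s = 0.12 m³/s.
2.37 µg/L = 0.00237 mg/L.
After complete mixing, C₀ = (0.12·2.63 + 0.28·0.00237) / 0.4 = 0.7907 mg/L.
Travel time t = 8300 m / 1.2 m/s = 6917 s = 0.08005 d.
C = 0.7907·exp(−0.64·0.08005) = 0.7907·0.9501 = 0.7512 mg/L.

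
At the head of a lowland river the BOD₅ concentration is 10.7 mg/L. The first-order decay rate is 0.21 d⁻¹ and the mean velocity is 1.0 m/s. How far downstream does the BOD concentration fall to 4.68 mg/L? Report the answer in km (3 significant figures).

340 km

From C = C₀·e^(−kt), t = ln(C₀/C)/k = ln(10.7/4.68)/0.21 = 0.8269/0.21 = 3.938 d.
Distance = v·t = 1.0 m/s × 3.402e+05 s = 3.402e+05 m = 340.2 km.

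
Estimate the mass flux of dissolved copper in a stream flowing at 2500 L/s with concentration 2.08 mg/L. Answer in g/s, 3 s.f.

2500 L/s = 2.5 m³/s.
Mass flux = Q·C = 2.5 m³/s × 2.08 g/m³ = 5.2 g/s.

5.20 g/s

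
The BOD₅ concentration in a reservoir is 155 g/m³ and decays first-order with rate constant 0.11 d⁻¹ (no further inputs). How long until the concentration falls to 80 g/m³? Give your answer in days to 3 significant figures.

6.01 d

t = ln(C₀/C)/k = ln(155/80)/0.11 = 0.6614/0.11 = 6.013 d.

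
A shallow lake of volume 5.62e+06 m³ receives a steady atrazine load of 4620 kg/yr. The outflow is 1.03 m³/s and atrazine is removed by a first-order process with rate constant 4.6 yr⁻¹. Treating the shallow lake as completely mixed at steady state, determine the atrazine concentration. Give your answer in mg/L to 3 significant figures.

0.0792 mg/L

Outflow Q = 1.03 m³/s × 3.156e+07 s/yr = 3.25e+07 m³/yr.
Steady-state CSTR mass balance: W = Q·C + k·V·C, so C = W/(Q + kV).
Q + kV = 3.25e+07 + 4.6·5.62e+06 = 5.836e+07 m³/yr.
C = 4620/5.836e+07 = 7.917e-05 kg/m³ = 0.07917 mg/L.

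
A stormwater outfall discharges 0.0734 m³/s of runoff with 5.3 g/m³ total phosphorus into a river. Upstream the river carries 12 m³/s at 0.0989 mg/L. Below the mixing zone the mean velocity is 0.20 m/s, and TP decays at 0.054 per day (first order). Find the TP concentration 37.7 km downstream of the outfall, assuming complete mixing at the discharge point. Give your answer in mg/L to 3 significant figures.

After complete mixing, C₀ = (0.0734·5.3 + 12·0.0989) / 12.07 = 0.1305 mg/L.
Travel time t = 3.77e+04 m / 0.20 m/s = 1.885e+05 s = 2.182 d.
C = 0.1305·exp(−0.054·2.182) = 0.1305·0.8889 = 0.116 mg/L.

0.116 mg/L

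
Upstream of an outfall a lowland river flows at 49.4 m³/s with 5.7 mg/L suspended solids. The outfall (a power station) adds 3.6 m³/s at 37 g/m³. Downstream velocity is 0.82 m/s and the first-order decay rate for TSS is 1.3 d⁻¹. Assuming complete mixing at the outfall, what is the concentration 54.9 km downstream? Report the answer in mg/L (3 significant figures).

After complete mixing, C₀ = (3.6·37 + 49.4·5.7) / 53 = 7.826 mg/L.
Travel time t = 5.49e+04 m / 0.82 m/s = 6.695e+04 s = 0.7749 d.
C = 7.826·exp(−1.3·0.7749) = 7.826·0.3652 = 2.858 mg/L.

2.86 mg/L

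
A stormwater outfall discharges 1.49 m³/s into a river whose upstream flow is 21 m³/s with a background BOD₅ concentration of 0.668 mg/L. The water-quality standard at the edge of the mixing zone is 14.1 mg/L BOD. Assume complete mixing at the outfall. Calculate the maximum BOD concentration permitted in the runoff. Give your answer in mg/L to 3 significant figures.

Mass balance: 14.1·22.49 = 1.49·Cₑ + 21·0.668.
Cₑ = (317.1 − 14.03) / 1.49 = 203.4 mg/L.

203 mg/L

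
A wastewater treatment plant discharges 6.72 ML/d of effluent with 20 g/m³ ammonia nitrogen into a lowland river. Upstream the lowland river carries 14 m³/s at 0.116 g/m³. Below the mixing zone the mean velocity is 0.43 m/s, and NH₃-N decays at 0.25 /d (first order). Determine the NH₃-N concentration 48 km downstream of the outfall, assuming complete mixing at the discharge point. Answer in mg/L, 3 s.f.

0.164 mg/L

6.72 ML/d = 0.07778 m³/s.
After complete mixing, C₀ = (0.07778·20 + 14·0.116) / 14.08 = 0.2259 mg/L.
Travel time t = 4.8e+04 m / 0.43 m/s = 1.116e+05 s = 1.292 d.
C = 0.2259·exp(−0.25·1.292) = 0.2259·0.724 = 0.1635 mg/L.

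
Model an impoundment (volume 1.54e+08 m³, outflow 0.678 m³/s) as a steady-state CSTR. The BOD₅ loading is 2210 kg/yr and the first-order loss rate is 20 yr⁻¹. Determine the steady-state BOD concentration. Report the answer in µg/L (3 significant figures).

0.713 µg/L

Outflow Q = 0.678 m³/s × 3.156e+07 s/yr = 2.14e+07 m³/yr.
Steady-state CSTR mass balance: W = Q·C + k·V·C, so C = W/(Q + kV).
Q + kV = 2.14e+07 + 20·1.54e+08 = 3.101e+09 m³/yr.
C = 2210/3.101e+09 = 7.126e-07 kg/m³ = 0.0007126 mg/L = 0.7126 µg/L.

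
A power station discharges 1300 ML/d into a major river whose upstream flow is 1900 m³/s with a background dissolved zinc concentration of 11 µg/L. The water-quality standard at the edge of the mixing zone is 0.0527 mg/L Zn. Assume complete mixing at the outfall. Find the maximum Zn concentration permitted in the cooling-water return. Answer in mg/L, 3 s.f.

5.32 mg/L

1300 ML/d = 15.05 m³/s.
11 µg/L = 0.011 mg/L.
Mass balance: 0.0527·1915 = 15.05·Cₑ + 1900·0.011.
Cₑ = (100.9 − 20.9) / 15.05 = 5.318 mg/L.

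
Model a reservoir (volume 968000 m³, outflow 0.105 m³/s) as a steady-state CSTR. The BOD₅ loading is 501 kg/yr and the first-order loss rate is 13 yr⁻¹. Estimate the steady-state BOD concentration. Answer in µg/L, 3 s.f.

Outflow Q = 0.105 m³/s × 3.156e+07 s/yr = 3.314e+06 m³/yr.
Steady-state CSTR mass balance: W = Q·C + k·V·C, so C = W/(Q + kV).
Q + kV = 3.314e+06 + 13·968000 = 1.59e+07 m³/yr.
C = 501/1.59e+07 = 3.151e-05 kg/m³ = 0.03151 mg/L = 31.51 µg/L.

31.5 µg/L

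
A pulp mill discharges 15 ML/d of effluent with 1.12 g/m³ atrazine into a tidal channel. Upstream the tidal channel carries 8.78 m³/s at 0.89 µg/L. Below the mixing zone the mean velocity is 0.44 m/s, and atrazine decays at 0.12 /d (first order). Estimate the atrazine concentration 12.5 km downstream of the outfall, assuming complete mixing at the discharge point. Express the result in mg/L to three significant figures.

0.0217 mg/L

15 ML/d = 0.1736 m³/s.
0.89 µg/L = 0.00089 mg/L.
After complete mixing, C₀ = (0.1736·1.12 + 8.78·0.00089) / 8.954 = 0.02259 mg/L.
Travel time t = 1.25e+04 m / 0.44 m/s = 2.841e+04 s = 0.3288 d.
C = 0.02259·exp(−0.12·0.3288) = 0.02259·0.9613 = 0.02172 mg/L.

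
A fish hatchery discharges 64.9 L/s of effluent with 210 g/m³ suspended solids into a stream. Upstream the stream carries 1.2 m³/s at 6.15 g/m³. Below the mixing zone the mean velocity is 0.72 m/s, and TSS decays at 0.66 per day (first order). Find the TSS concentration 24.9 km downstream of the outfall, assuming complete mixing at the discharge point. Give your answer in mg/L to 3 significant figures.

64.9 L/s = 0.0649 m³/s.
After complete mixing, C₀ = (0.0649·210 + 1.2·6.15) / 1.265 = 16.61 mg/L.
Travel time t = 2.49e+04 m / 0.72 m/s = 3.458e+04 s = 0.4003 d.
C = 16.61·exp(−0.66·0.4003) = 16.61·0.7678 = 12.75 mg/L.

12.8 mg/L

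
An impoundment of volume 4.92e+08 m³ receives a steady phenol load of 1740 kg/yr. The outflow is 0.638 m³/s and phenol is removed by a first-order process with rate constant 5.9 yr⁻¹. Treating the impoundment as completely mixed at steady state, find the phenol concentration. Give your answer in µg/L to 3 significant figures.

Outflow Q = 0.638 m³/s × 3.156e+07 s/yr = 2.013e+07 m³/yr.
Steady-state CSTR mass balance: W = Q·C + k·V·C, so C = W/(Q + kV).
Q + kV = 2.013e+07 + 5.9·4.92e+08 = 2.923e+09 m³/yr.
C = 1740/2.923e+09 = 5.953e-07 kg/m³ = 0.0005953 mg/L = 0.5953 µg/L.

0.595 µg/L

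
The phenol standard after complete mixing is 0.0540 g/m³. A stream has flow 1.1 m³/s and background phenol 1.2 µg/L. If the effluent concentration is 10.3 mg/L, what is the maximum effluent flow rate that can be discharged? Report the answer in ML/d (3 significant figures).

1.2 µg/L = 0.0012 mg/L.
Mass balance at complete mixing: C_std·(Q_w + Q_r) = Q_w·C_e + Q_r·C_b.
Rearranging, Q_w = Q_r·(C_std − C_b)/(C_e − C_std) = 1.1·(0.054 − 0.0012) / (10.3 − 0.054) = 0.005669 m³/s.
= 0.4898 ML/d.

0.490 ML/d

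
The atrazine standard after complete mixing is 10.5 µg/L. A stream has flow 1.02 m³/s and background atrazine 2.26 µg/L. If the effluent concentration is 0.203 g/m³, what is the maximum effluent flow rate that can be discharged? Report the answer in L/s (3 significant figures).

43.7 L/s

2.26 µg/L = 0.00226 mg/L.
10.5 µg/L = 0.0105 mg/L.
Mass balance at complete mixing: C_std·(Q_w + Q_r) = Q_w·C_e + Q_r·C_b.
Rearranging, Q_w = Q_r·(C_std − C_b)/(C_e − C_std) = 1.02·(0.0105 − 0.00226) / (0.203 − 0.0105) = 0.04366 m³/s.
= 43.66 L/s.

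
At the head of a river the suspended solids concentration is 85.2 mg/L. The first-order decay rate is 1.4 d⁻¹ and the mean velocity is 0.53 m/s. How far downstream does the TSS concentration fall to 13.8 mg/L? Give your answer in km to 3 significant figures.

59.5 km

From C = C₀·e^(−kt), t = ln(C₀/C)/k = ln(85.2/13.8)/1.4 = 1.82/1.4 = 1.3 d.
Distance = v·t = 0.53 m/s × 1.123e+05 s = 5.954e+04 m = 59.54 km.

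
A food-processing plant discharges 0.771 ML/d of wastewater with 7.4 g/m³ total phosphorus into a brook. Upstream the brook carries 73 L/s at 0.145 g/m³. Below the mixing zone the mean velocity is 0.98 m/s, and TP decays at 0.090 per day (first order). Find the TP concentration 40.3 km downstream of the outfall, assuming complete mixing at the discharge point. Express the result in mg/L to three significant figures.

0.771 ML/d = 0.008924 m³/s.
73 L/s = 0.073 m³/s.
After complete mixing, C₀ = (0.008924·7.4 + 0.073·0.145) / 0.08192 = 0.9353 mg/L.
Travel time t = 4.03e+04 m / 0.98 m/s = 4.112e+04 s = 0.476 d.
C = 0.9353·exp(−0.090·0.476) = 0.9353·0.9581 = 0.896 mg/L.

0.896 mg/L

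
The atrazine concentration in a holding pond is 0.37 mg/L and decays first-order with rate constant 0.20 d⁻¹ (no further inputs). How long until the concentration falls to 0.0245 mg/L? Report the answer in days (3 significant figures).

t = ln(C₀/C)/k = ln(0.37/0.0245)/0.20 = 2.715/0.20 = 13.57 d.

13.6 d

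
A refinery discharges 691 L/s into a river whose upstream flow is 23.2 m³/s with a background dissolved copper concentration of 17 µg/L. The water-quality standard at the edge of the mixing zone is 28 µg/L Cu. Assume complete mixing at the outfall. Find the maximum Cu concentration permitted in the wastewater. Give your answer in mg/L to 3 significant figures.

0.397 mg/L

691 L/s = 0.691 m³/s.
17 µg/L = 0.017 mg/L.
28 µg/L = 0.028 mg/L.
Mass balance: 0.028·23.89 = 0.691·Cₑ + 23.2·0.017.
Cₑ = (0.6689 − 0.3944) / 0.691 = 0.3973 mg/L.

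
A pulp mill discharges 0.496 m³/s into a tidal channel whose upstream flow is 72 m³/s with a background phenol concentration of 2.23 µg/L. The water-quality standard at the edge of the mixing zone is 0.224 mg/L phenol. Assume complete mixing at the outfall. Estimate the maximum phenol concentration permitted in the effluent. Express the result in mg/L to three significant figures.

32.4 mg/L

2.23 µg/L = 0.00223 mg/L.
Mass balance: 0.224·72.5 = 0.496·Cₑ + 72·0.00223.
Cₑ = (16.24 − 0.1606) / 0.496 = 32.42 mg/L.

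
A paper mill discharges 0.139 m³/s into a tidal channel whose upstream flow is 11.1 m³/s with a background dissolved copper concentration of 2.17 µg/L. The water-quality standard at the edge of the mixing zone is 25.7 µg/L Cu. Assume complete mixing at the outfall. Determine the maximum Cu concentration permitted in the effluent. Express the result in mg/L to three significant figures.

1.90 mg/L

2.17 µg/L = 0.00217 mg/L.
25.7 µg/L = 0.0257 mg/L.
Mass balance: 0.0257·11.24 = 0.139·Cₑ + 11.1·0.00217.
Cₑ = (0.2888 − 0.02409) / 0.139 = 1.905 mg/L.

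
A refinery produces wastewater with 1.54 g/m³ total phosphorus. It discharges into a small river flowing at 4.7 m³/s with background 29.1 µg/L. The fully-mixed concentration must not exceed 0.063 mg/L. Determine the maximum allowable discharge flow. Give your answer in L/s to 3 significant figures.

29.1 µg/L = 0.0291 mg/L.
Mass balance at complete mixing: C_std·(Q_w + Q_r) = Q_w·C_e + Q_r·C_b.
Rearranging, Q_w = Q_r·(C_std − C_b)/(C_e − C_std) = 4.7·(0.063 − 0.0291) / (1.54 − 0.063) = 0.1079 m³/s.
= 107.9 L/s.

108 L/s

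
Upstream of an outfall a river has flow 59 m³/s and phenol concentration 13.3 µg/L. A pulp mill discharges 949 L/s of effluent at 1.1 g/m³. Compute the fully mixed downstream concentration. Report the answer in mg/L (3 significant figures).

949 L/s = 0.949 m³/s.
13.3 µg/L = 0.0133 mg/L.
Flow-weighted mixing gives C = (0.949·1.1 + 59·0.0133) / (0.949 + 59) = 1.829/59.95 = 0.0305 mg/L.

0.0305 mg/L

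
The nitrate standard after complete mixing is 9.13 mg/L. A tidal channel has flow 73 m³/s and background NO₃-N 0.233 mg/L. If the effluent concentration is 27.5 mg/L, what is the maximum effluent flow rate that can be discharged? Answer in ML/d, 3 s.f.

3050 ML/d

Mass balance at complete mixing: C_std·(Q_w + Q_r) = Q_w·C_e + Q_r·C_b.
Rearranging, Q_w = Q_r·(C_std − C_b)/(C_e − C_std) = 73·(9.13 − 0.233) / (27.5 − 9.13) = 35.36 m³/s.
= 3055 ML/d.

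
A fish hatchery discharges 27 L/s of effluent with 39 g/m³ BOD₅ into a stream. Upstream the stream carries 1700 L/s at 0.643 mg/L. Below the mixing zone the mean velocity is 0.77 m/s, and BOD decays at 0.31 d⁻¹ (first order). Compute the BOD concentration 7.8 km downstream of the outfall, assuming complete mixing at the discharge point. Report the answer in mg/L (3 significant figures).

1.20 mg/L

27 L/s = 0.027 m³/s.
1700 L/s = 1.7 m³/s.
After complete mixing, C₀ = (0.027·39 + 1.7·0.643) / 1.727 = 1.243 mg/L.
Travel time t = 7800 m / 0.77 m/s = 1.013e+04 s = 0.1172 d.
C = 1.243·exp(−0.31·0.1172) = 1.243·0.9643 = 1.198 mg/L.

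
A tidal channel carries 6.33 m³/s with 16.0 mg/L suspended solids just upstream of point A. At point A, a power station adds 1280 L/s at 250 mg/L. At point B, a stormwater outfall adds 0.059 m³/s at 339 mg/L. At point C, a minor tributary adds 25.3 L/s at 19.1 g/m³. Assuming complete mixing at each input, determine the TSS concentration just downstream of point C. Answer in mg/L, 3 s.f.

1280 L/s = 1.28 m³/s.
After input A: C = (6.33·16 + 1.28·250) / 7.61 = 55.36 mg/L.
After input B: C = (7.61·55.36 + 0.059·339) / 7.669 = 57.54 mg/L.
25.3 L/s = 0.0253 m³/s.
After input C: C = (7.669·57.54 + 0.0253·19.1) / 7.694 = 57.41 mg/L.

57.4 mg/L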